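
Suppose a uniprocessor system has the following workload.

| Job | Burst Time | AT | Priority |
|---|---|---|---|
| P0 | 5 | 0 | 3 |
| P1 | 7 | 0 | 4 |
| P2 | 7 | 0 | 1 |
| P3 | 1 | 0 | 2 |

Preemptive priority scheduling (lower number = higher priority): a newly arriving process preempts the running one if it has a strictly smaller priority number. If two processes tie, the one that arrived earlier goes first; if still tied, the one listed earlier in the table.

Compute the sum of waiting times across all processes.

Timeline: | P2 0-7 | P3 7-8 | P0 8-13 | P1 13-20 |
Completion: P0=13  P1=20  P2=7  P3=8
Waiting = turnaround − burst: P0=8, P1=13, P2=0, P3=7
Total waiting = 8 + 13 + 0 + 7 = 28

28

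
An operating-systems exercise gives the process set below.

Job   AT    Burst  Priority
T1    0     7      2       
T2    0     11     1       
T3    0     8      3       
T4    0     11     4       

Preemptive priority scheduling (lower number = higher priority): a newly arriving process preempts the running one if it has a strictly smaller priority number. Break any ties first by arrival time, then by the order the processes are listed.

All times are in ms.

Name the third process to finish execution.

Timeline: | T2 0-11 | T1 11-18 | T3 18-26 | T4 26-37 |
Completion: T1=18  T2=11  T3=26  T4=37
Turnaround (C−A): T1=18  T2=11  T3=26  T4=37
Finish order: T2 → T1 → T3 → T4

T3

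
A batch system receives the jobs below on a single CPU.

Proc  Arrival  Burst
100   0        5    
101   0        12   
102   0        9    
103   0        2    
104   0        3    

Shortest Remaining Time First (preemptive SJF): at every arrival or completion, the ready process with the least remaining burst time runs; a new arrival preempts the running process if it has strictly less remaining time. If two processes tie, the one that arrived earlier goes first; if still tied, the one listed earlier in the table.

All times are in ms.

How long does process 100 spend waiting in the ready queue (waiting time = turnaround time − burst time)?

5

Schedule: | 103 0-2 | 104 2-5 | 100 5-10 | 102 10-19 | 101 19-31 |
Completion: 100=10  101=31  102=19  103=2  104=5
Turnaround (C−A): 100=10  101=31  102=19  103=2  104=5
Waiting(100) = turnaround − burst = 10 − 5 = 5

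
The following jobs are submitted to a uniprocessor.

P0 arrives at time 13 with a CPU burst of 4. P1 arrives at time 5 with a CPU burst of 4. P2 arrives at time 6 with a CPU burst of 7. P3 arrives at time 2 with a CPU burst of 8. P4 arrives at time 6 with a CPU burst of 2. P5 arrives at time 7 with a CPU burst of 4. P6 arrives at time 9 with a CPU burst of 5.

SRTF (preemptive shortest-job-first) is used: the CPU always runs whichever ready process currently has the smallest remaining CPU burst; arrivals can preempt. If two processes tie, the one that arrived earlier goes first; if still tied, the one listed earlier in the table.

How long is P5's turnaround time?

Gantt: | idle 0-2 | P3 2-5 | P1 5-6 | P4 6-8 | P1 8-11 | P5 11-15 | P0 15-19 | P3 19-24 | P6 24-29 | P2 29-36 |
Completion: P0=19  P1=11  P2=36  P3=24  P4=8  P5=15  P6=29
Turnaround (C−A): P0=6  P1=6  P2=30  P3=22  P4=2  P5=8  P6=20
Turnaround(P5) = completion − arrival = 15 − 7 = 8

8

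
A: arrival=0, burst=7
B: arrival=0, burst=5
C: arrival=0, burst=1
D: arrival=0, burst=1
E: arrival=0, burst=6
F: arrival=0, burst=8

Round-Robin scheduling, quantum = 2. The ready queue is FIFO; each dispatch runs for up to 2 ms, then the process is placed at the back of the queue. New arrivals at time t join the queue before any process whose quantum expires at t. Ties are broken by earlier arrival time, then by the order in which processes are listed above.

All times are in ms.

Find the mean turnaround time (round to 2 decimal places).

18.17

Schedule: | A 0-2 | B 2-4 | C 4-5 | D 5-6 | E 6-8 | F 8-10 | A 10-12 | B 12-14 | E 14-16 | F 16-18 | A 18-20 | B 20-21 | E 21-23 | F 23-25 | A 25-26 | F 26-28 |
Completion: A=26  B=21  C=5  D=6  E=23  F=28
Turnaround (C−A): A=26  B=21  C=5  D=6  E=23  F=28
Turnaround times: A=26, B=21, C=5, D=6, E=23, F=28
Average turnaround = (26+21+5+6+23+28) / 6 = 109/6 = 18.17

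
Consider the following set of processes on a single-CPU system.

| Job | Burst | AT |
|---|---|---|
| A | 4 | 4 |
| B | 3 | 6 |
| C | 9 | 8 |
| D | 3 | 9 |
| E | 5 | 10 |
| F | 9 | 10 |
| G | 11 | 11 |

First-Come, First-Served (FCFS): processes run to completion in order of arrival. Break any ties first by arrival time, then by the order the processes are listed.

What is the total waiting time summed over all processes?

73

Gantt: | idle 0-4 | A 4-8 | B 8-11 | C 11-20 | D 20-23 | E 23-28 | F 28-37 | G 37-48 |
Completion: A=8  B=11  C=20  D=23  E=28  F=37  G=48
Turnaround (C−A): A=4  B=5  C=12  D=14  E=18  F=27  G=37
Waiting = turnaround − burst: A=0, B=2, C=3, D=11, E=13, F=18, G=26
Total waiting = 0 + 2 + 3 + 11 + 13 + 18 + 26 = 73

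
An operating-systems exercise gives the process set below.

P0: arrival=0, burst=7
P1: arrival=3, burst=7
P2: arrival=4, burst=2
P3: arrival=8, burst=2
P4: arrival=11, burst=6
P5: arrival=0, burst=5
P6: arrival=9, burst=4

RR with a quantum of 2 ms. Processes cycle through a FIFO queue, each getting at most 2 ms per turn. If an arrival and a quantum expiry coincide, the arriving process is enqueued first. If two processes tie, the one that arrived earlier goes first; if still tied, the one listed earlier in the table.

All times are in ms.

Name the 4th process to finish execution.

Schedule: | P0 0-2 | P5 2-4 | P0 4-6 | P1 6-8 | P2 8-10 | P5 10-12 | P0 12-14 | P3 14-16 | P1 16-18 | P6 18-20 | P4 20-22 | P5 22-23 | P0 23-24 | P1 24-26 | P6 26-28 | P4 28-30 | P1 30-31 | P4 31-33 |
Completion: P0=24  P1=31  P2=10  P3=16  P4=33  P5=23  P6=28
Finish order: P2 → P3 → P5 → P0 → P6 → P1 → P4

P0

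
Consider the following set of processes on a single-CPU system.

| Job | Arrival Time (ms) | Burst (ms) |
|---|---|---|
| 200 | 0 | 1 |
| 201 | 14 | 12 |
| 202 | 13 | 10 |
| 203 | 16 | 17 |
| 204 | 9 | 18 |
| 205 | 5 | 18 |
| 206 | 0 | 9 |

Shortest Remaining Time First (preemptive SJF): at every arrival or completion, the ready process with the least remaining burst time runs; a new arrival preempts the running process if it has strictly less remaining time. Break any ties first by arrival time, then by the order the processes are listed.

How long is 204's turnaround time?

76

Timeline: | 200 0-1 | 206 1-10 | 205 10-13 | 202 13-23 | 201 23-35 | 205 35-50 | 203 50-67 | 204 67-85 |
Completion: 200=1  201=35  202=23  203=67  204=85  205=50  206=10
Turnaround (C−A): 200=1  201=21  202=10  203=51  204=76  205=45  206=10
Turnaround(204) = completion − arrival = 85 − 9 = 76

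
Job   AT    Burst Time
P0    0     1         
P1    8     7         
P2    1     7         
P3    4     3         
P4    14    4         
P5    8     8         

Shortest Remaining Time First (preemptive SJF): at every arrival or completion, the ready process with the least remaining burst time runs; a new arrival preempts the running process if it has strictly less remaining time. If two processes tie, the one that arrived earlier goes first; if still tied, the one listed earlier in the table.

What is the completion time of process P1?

18

Gantt: | P0 0-1 | P2 1-4 | P3 4-7 | P2 7-11 | P1 11-18 | P4 18-22 | P5 22-30 |
Completion: P0=1  P1=18  P2=11  P3=7  P4=22  P5=30
Turnaround (C−A): P0=1  P1=10  P2=10  P3=3  P4=8  P5=22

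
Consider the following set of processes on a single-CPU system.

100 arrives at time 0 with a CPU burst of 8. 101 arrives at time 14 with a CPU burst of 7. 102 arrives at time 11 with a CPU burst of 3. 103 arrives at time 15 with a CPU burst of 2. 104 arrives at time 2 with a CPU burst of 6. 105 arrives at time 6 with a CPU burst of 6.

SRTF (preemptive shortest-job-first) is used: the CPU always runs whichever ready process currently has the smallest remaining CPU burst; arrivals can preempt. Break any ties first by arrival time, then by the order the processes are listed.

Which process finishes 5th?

Timeline: | 100 0-8 | 104 8-14 | 102 14-17 | 103 17-19 | 105 19-25 | 101 25-32 |
Completion: 100=8  101=32  102=17  103=19  104=14  105=25
Finish order: 100 → 104 → 102 → 103 → 105 → 101

105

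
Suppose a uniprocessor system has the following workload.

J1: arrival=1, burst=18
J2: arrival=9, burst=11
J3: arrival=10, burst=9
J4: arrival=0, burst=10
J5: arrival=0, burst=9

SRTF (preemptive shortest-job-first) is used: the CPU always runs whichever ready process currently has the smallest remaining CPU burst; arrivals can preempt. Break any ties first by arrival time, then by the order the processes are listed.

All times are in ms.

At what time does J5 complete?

9

Timeline: | J5 0-9 | J4 9-19 | J3 19-28 | J2 28-39 | J1 39-57 |
Completion: J1=57  J2=39  J3=28  J4=19  J5=9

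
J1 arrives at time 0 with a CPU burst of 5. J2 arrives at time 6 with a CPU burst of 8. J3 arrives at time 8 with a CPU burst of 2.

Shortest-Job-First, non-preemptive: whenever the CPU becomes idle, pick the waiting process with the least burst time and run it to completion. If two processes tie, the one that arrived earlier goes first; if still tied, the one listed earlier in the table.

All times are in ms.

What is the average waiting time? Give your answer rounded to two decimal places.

Gantt: | J1 0-5 | idle 5-6 | J2 6-14 | J3 14-16 |
Completion: J1=5  J2=14  J3=16
Turnaround (C−A): J1=5  J2=8  J3=8
Waiting times: J1=0, J2=0, J3=6
Average waiting = (0+0+6) / 3 = 6/3 = 2.00

2.00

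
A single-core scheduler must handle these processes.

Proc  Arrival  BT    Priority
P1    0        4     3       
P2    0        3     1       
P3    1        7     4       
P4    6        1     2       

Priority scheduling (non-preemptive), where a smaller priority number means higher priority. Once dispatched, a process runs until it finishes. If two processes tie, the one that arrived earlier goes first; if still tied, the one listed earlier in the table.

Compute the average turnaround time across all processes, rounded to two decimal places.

Schedule: | P2 0-3 | P1 3-7 | P4 7-8 | P3 8-15 |
Completion: P1=7  P2=3  P3=15  P4=8
Turnaround (C−A): P1=7  P2=3  P3=14  P4=2
Turnaround times: P1=7, P2=3, P3=14, P4=2
Average turnaround = (7+3+14+2) / 4 = 26/4 = 6.50

6.50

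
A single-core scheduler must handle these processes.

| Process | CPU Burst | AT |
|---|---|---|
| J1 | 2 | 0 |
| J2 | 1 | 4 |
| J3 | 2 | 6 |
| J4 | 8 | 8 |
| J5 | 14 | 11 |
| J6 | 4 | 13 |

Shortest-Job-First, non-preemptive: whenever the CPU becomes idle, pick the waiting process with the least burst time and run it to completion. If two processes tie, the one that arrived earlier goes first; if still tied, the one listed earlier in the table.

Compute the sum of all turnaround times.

43

Schedule: | J1 0-2 | idle 2-4 | J2 4-5 | idle 5-6 | J3 6-8 | J4 8-16 | J6 16-20 | J5 20-34 |
Completion: J1=2  J2=5  J3=8  J4=16  J5=34  J6=20
Turnaround (C−A): J1=2  J2=1  J3=2  J4=8  J5=23  J6=7
Turnaround = completion − arrival: J1=2, J2=1, J3=2, J4=8, J5=23, J6=7
Total turnaround = 2 + 1 + 2 + 8 + 23 + 7 = 43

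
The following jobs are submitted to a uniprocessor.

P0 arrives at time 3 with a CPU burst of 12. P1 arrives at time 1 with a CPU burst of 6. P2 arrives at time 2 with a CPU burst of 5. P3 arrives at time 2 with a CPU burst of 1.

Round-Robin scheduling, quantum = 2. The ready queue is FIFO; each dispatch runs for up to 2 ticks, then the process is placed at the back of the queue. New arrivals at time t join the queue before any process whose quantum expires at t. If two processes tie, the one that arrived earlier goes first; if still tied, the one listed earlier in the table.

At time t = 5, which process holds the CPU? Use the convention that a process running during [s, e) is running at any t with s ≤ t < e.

Timeline: | idle 0-1 | P1 1-3 | P2 3-5 | P3 5-6 | P0 6-8 | P1 8-10 | P2 10-12 | P0 12-14 | P1 14-16 | P2 16-17 | P0 17-25 |
Completion: P0=25  P1=16  P2=17  P3=6

P3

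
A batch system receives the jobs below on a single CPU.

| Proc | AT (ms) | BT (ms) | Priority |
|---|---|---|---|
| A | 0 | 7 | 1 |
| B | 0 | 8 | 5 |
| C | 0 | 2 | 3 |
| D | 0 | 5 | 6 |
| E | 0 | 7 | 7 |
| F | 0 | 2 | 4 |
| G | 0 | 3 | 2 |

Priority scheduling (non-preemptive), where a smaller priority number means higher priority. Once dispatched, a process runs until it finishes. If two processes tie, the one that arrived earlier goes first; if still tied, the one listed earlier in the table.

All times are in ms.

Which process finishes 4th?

F

Gantt: | A 0-7 | G 7-10 | C 10-12 | F 12-14 | B 14-22 | D 22-27 | E 27-34 |
Completion: A=7  B=22  C=12  D=27  E=34  F=14  G=10
Turnaround (C−A): A=7  B=22  C=12  D=27  E=34  F=14  G=10
Finish order: A → G → C → F → B → D → E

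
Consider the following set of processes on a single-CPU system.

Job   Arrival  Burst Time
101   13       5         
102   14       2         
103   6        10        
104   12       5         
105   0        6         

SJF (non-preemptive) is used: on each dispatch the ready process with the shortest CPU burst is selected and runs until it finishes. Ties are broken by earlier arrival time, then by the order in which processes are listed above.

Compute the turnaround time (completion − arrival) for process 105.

6

Timeline: | 105 0-6 | 103 6-16 | 102 16-18 | 104 18-23 | 101 23-28 |
Completion: 101=28  102=18  103=16  104=23  105=6
Turnaround(105) = completion − arrival = 6 − 0 = 6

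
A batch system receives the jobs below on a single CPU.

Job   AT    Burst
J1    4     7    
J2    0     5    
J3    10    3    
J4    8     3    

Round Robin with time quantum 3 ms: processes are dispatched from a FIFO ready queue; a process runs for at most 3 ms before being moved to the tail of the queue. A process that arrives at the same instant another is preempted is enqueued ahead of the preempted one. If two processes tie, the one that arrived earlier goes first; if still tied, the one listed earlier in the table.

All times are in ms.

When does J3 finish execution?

Timeline: | J2 0-5 | J1 5-8 | J4 8-11 | J1 11-14 | J3 14-17 | J1 17-18 |
Completion: J1=18  J2=5  J3=17  J4=11
Turnaround (C−A): J1=14  J2=5  J3=7  J4=3

17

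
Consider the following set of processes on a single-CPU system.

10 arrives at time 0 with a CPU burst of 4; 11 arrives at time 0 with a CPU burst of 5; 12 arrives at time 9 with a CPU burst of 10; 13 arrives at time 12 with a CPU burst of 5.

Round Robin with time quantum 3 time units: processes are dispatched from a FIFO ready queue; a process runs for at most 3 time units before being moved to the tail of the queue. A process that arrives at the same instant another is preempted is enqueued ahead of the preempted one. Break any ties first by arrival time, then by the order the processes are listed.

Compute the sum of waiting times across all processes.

15

Gantt: | 10 0-3 | 11 3-6 | 10 6-7 | 11 7-9 | 12 9-12 | 13 12-15 | 12 15-18 | 13 18-20 | 12 20-24 |
Completion: 10=7  11=9  12=24  13=20
Waiting = turnaround − burst: 10=3, 11=4, 12=5, 13=3
Total waiting = 3 + 4 + 5 + 3 = 15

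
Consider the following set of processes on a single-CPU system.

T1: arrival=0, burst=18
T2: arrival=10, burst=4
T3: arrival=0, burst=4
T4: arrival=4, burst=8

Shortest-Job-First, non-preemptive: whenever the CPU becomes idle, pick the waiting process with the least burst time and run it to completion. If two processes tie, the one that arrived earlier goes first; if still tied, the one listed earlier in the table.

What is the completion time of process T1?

34

Schedule: | T3 0-4 | T4 4-12 | T2 12-16 | T1 16-34 |
Completion: T1=34  T2=16  T3=4  T4=12
Turnaround (C−A): T1=34  T2=6  T3=4  T4=8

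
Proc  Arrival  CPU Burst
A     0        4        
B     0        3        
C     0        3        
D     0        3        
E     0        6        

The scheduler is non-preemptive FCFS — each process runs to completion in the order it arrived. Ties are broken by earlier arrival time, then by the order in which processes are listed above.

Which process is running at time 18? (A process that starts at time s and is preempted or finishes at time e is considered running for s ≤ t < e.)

E

Timeline: | A 0-4 | B 4-7 | C 7-10 | D 10-13 | E 13-19 |
Completion: A=4  B=7  C=10  D=13  E=19
Turnaround (C−A): A=4  B=7  C=10  D=13  E=19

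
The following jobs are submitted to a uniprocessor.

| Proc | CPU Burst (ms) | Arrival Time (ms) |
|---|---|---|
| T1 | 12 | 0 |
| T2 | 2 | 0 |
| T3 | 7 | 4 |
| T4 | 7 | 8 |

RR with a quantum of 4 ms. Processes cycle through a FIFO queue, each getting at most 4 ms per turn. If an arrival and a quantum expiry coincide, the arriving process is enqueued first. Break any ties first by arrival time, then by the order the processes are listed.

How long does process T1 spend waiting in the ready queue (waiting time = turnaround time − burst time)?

Timeline: | T1 0-4 | T2 4-6 | T3 6-10 | T1 10-14 | T4 14-18 | T3 18-21 | T1 21-25 | T4 25-28 |
Completion: T1=25  T2=6  T3=21  T4=28
Waiting(T1) = turnaround − burst = 25 − 12 = 13

13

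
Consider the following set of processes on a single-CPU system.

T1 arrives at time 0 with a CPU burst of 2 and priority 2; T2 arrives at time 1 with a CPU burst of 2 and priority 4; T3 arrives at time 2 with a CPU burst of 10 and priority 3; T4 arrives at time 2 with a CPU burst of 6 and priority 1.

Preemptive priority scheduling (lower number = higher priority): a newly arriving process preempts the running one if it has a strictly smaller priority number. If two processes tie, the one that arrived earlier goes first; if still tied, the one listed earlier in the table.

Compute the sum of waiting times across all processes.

Timeline: | T1 0-2 | T4 2-8 | T3 8-18 | T2 18-20 |
Completion: T1=2  T2=20  T3=18  T4=8
Turnaround (C−A): T1=2  T2=19  T3=16  T4=6
Waiting = turnaround − burst: T1=0, T2=17, T3=6, T4=0
Total waiting = 0 + 17 + 6 + 0 = 23

23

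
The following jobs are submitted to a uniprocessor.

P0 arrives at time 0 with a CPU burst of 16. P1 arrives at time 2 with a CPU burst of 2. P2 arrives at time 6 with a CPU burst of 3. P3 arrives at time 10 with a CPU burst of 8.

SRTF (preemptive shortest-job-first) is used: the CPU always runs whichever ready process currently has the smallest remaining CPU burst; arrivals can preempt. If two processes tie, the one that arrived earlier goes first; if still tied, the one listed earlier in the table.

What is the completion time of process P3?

Gantt: | P0 0-2 | P1 2-4 | P0 4-6 | P2 6-9 | P0 9-10 | P3 10-18 | P0 18-29 |
Completion: P0=29  P1=4  P2=9  P3=18
Turnaround (C−A): P0=29  P1=2  P2=3  P3=8

18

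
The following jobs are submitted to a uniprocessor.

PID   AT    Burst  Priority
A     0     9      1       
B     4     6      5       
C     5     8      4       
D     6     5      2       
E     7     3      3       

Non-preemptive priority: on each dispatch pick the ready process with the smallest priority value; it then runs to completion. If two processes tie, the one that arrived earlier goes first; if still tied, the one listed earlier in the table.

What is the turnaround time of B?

Gantt: | A 0-9 | D 9-14 | E 14-17 | C 17-25 | B 25-31 |
Completion: A=9  B=31  C=25  D=14  E=17
Turnaround(B) = completion − arrival = 31 − 4 = 27

27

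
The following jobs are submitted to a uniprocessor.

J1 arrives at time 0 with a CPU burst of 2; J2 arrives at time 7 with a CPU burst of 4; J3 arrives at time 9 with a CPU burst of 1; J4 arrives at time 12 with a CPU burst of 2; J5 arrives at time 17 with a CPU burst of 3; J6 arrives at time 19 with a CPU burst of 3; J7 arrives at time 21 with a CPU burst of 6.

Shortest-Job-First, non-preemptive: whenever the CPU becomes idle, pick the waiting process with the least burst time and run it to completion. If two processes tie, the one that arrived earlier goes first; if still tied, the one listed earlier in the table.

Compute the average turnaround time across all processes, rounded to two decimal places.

3.71

Timeline: | J1 0-2 | idle 2-7 | J2 7-11 | J3 11-12 | J4 12-14 | idle 14-17 | J5 17-20 | J6 20-23 | J7 23-29 |
Completion: J1=2  J2=11  J3=12  J4=14  J5=20  J6=23  J7=29
Turnaround times: J1=2, J2=4, J3=3, J4=2, J5=3, J6=4, J7=8
Average turnaround = (2+4+3+2+3+4+8) / 7 = 26/7 = 3.71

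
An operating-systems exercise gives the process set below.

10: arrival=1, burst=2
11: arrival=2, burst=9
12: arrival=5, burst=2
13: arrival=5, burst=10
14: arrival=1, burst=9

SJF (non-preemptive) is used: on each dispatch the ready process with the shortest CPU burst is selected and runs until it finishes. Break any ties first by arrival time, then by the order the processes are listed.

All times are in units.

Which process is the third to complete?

12

Timeline: | idle 0-1 | 10 1-3 | 14 3-12 | 12 12-14 | 11 14-23 | 13 23-33 |
Completion: 10=3  11=23  12=14  13=33  14=12
Finish order: 10 → 14 → 12 → 11 → 13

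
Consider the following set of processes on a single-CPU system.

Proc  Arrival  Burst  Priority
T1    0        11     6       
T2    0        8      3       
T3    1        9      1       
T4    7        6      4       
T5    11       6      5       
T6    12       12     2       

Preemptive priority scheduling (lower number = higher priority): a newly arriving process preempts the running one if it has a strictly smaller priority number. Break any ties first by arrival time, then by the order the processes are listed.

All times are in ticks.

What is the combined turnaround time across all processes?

160

Gantt: | T2 0-1 | T3 1-10 | T2 10-12 | T6 12-24 | T2 24-29 | T4 29-35 | T5 35-41 | T1 41-52 |
Completion: T1=52  T2=29  T3=10  T4=35  T5=41  T6=24
Turnaround = completion − arrival: T1=52, T2=29, T3=9, T4=28, T5=30, T6=12
Total turnaround = 52 + 29 + 9 + 28 + 30 + 12 = 160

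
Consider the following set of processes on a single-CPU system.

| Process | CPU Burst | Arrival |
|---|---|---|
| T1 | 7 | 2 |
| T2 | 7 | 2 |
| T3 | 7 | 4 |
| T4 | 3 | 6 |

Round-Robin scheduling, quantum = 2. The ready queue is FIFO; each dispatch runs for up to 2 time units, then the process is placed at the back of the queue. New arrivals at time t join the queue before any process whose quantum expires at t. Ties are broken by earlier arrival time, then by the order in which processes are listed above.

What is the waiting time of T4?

Timeline: | idle 0-2 | T1 2-4 | T2 4-6 | T3 6-8 | T1 8-10 | T4 10-12 | T2 12-14 | T3 14-16 | T1 16-18 | T4 18-19 | T2 19-21 | T3 21-23 | T1 23-24 | T2 24-25 | T3 25-26 |
Completion: T1=24  T2=25  T3=26  T4=19
Waiting(T4) = turnaround − burst = 13 − 3 = 10

10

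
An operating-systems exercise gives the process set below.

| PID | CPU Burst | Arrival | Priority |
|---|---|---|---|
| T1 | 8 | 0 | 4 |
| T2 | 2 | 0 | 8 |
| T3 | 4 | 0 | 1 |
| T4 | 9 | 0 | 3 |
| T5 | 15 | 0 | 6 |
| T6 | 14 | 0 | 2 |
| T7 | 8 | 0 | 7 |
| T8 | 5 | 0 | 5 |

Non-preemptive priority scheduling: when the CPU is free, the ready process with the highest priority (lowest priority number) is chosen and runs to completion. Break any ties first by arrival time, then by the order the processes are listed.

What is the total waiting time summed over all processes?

242

Schedule: | T3 0-4 | T6 4-18 | T4 18-27 | T1 27-35 | T8 35-40 | T5 40-55 | T7 55-63 | T2 63-65 |
Completion: T1=35  T2=65  T3=4  T4=27  T5=55  T6=18  T7=63  T8=40
Waiting = turnaround − burst: T1=27, T2=63, T3=0, T4=18, T5=40, T6=4, T7=55, T8=35
Total waiting = 27 + 63 + 0 + 18 + 40 + 4 + 55 + 35 = 242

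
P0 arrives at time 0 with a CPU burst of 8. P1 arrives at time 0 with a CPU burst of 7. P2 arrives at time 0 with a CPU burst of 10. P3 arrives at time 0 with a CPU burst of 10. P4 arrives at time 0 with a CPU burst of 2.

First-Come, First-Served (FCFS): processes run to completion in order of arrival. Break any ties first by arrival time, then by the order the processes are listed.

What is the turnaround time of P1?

Timeline: | P0 0-8 | P1 8-15 | P2 15-25 | P3 25-35 | P4 35-37 |
Completion: P0=8  P1=15  P2=25  P3=35  P4=37
Turnaround (C−A): P0=8  P1=15  P2=25  P3=35  P4=37
Turnaround(P1) = completion − arrival = 15 − 0 = 15

15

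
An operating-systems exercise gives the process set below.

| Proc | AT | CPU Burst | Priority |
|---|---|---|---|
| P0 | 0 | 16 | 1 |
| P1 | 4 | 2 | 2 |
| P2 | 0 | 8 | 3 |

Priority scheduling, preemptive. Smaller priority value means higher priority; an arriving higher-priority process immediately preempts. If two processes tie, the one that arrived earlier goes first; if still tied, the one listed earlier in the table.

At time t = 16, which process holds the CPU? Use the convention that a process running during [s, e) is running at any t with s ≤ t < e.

P1

Schedule: | P0 0-16 | P1 16-18 | P2 18-26 |
Completion: P0=16  P1=18  P2=26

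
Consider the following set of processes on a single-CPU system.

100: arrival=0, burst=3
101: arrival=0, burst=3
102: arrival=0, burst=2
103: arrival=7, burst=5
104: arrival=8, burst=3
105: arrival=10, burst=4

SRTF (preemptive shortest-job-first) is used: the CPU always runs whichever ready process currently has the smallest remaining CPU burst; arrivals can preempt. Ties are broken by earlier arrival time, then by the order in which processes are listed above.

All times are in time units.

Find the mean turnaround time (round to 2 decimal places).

6.00

Gantt: | 102 0-2 | 100 2-5 | 101 5-8 | 104 8-11 | 105 11-15 | 103 15-20 |
Completion: 100=5  101=8  102=2  103=20  104=11  105=15
Turnaround times: 100=5, 101=8, 102=2, 103=13, 104=3, 105=5
Average turnaround = (5+8+2+13+3+5) / 6 = 36/6 = 6.00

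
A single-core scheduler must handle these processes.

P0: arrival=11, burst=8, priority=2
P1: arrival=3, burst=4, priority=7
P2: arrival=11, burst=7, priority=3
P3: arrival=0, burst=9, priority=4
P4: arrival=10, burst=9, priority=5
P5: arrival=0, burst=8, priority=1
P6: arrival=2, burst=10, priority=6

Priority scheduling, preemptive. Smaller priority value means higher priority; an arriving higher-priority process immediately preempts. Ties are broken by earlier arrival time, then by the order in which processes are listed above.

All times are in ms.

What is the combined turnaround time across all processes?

195

Schedule: | P5 0-8 | P3 8-11 | P0 11-19 | P2 19-26 | P3 26-32 | P4 32-41 | P6 41-51 | P1 51-55 |
Completion: P0=19  P1=55  P2=26  P3=32  P4=41  P5=8  P6=51
Turnaround = completion − arrival: P0=8, P1=52, P2=15, P3=32, P4=31, P5=8, P6=49
Total turnaround = 8 + 52 + 15 + 32 + 31 + 8 + 49 = 195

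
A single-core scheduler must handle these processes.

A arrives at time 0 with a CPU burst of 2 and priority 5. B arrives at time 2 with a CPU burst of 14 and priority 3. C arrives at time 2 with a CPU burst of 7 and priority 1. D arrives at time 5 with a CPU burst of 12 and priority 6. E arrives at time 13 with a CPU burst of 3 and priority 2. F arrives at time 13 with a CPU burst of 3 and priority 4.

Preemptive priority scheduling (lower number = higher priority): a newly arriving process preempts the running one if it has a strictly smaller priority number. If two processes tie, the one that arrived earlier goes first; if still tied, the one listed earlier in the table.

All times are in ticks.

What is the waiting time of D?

Timeline: | A 0-2 | C 2-9 | B 9-13 | E 13-16 | B 16-26 | F 26-29 | D 29-41 |
Completion: A=2  B=26  C=9  D=41  E=16  F=29
Turnaround (C−A): A=2  B=24  C=7  D=36  E=3  F=16
Waiting(D) = turnaround − burst = 36 − 12 = 24

24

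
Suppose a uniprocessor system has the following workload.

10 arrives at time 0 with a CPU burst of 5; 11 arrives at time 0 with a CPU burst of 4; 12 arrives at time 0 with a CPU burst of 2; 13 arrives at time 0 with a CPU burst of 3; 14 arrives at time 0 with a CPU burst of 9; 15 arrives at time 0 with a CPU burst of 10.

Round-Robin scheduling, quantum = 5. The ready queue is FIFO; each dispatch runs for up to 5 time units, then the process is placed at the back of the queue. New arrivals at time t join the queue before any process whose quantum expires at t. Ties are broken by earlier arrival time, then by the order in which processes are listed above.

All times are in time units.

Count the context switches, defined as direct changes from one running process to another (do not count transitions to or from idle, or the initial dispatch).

Schedule: | 10 0-5 | 11 5-9 | 12 9-11 | 13 11-14 | 14 14-19 | 15 19-24 | 14 24-28 | 15 28-33 |
Completion: 10=5  11=9  12=11  13=14  14=28  15=33

7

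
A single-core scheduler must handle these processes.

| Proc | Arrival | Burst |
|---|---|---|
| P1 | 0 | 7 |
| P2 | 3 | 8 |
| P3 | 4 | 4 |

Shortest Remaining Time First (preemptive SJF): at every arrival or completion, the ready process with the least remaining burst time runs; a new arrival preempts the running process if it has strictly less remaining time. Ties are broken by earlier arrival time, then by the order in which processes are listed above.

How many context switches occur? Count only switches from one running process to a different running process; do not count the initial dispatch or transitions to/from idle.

Schedule: | P1 0-7 | P3 7-11 | P2 11-19 |
Completion: P1=7  P2=19  P3=11

2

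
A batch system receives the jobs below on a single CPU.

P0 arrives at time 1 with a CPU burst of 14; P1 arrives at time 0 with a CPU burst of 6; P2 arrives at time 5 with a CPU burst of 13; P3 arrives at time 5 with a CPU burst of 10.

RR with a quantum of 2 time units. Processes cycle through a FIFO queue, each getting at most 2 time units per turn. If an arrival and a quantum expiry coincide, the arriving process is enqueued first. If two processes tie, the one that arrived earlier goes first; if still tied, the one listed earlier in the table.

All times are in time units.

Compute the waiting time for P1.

Timeline: | P1 0-2 | P0 2-4 | P1 4-6 | P0 6-8 | P2 8-10 | P3 10-12 | P1 12-14 | P0 14-16 | P2 16-18 | P3 18-20 | P0 20-22 | P2 22-24 | P3 24-26 | P0 26-28 | P2 28-30 | P3 30-32 | P0 32-34 | P2 34-36 | P3 36-38 | P0 38-40 | P2 40-43 |
Completion: P0=40  P1=14  P2=43  P3=38
Turnaround (C−A): P0=39  P1=14  P2=38  P3=33
Waiting(P1) = turnaround − burst = 14 − 6 = 8

8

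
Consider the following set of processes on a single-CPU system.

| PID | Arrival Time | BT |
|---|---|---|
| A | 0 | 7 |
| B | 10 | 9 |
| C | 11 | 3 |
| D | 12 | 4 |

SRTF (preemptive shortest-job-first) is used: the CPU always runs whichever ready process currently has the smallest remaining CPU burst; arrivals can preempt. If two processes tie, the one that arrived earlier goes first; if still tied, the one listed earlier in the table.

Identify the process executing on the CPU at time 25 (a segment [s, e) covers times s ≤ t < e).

Gantt: | A 0-7 | idle 7-10 | B 10-11 | C 11-14 | D 14-18 | B 18-26 |
Completion: A=7  B=26  C=14  D=18
Turnaround (C−A): A=7  B=16  C=3  D=6

B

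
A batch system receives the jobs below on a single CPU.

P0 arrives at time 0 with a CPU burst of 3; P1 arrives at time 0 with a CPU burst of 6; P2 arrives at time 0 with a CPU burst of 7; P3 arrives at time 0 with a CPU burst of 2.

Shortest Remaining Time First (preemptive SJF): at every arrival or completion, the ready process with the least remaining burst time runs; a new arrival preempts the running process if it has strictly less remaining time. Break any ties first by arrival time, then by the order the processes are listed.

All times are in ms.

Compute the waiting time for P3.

0

Schedule: | P3 0-2 | P0 2-5 | P1 5-11 | P2 11-18 |
Completion: P0=5  P1=11  P2=18  P3=2
Turnaround (C−A): P0=5  P1=11  P2=18  P3=2
Waiting(P3) = turnaround − burst = 2 − 2 = 0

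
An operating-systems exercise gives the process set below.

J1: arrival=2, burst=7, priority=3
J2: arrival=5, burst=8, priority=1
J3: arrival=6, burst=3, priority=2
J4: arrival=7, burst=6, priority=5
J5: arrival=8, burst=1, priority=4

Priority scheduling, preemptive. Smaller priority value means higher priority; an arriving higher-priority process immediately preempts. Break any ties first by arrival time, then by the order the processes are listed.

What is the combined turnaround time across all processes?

69

Schedule: | idle 0-2 | J1 2-5 | J2 5-13 | J3 13-16 | J1 16-20 | J5 20-21 | J4 21-27 |
Completion: J1=20  J2=13  J3=16  J4=27  J5=21
Turnaround (C−A): J1=18  J2=8  J3=10  J4=20  J5=13
Turnaround = completion − arrival: J1=18, J2=8, J3=10, J4=20, J5=13
Total turnaround = 18 + 8 + 10 + 20 + 13 = 69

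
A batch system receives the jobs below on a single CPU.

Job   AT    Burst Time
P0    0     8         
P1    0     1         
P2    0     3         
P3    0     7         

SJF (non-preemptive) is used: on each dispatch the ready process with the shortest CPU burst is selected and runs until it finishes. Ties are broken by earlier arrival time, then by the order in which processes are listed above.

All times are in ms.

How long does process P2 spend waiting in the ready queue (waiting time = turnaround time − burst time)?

1

Timeline: | P1 0-1 | P2 1-4 | P3 4-11 | P0 11-19 |
Completion: P0=19  P1=1  P2=4  P3=11
Turnaround (C−A): P0=19  P1=1  P2=4  P3=11
Waiting(P2) = turnaround − burst = 4 − 3 = 1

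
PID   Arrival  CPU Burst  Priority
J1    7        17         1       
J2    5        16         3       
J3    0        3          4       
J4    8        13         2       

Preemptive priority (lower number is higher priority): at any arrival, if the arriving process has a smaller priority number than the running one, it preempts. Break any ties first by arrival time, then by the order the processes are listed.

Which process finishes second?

J1

Gantt: | J3 0-3 | idle 3-5 | J2 5-7 | J1 7-24 | J4 24-37 | J2 37-51 |
Completion: J1=24  J2=51  J3=3  J4=37
Finish order: J3 → J1 → J4 → J2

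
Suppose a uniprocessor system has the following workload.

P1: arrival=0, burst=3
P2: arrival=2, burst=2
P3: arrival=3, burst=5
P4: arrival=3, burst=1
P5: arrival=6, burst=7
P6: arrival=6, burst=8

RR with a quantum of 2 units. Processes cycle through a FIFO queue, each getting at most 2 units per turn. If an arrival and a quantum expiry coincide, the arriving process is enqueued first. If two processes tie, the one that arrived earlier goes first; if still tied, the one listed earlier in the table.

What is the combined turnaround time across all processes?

Schedule: | P1 0-2 | P2 2-4 | P1 4-5 | P3 5-7 | P4 7-8 | P5 8-10 | P6 10-12 | P3 12-14 | P5 14-16 | P6 16-18 | P3 18-19 | P5 19-21 | P6 21-23 | P5 23-24 | P6 24-26 |
Completion: P1=5  P2=4  P3=19  P4=8  P5=24  P6=26
Turnaround (C−A): P1=5  P2=2  P3=16  P4=5  P5=18  P6=20
Turnaround = completion − arrival: P1=5, P2=2, P3=16, P4=5, P5=18, P6=20
Total turnaround = 5 + 2 + 16 + 5 + 18 + 20 = 66

66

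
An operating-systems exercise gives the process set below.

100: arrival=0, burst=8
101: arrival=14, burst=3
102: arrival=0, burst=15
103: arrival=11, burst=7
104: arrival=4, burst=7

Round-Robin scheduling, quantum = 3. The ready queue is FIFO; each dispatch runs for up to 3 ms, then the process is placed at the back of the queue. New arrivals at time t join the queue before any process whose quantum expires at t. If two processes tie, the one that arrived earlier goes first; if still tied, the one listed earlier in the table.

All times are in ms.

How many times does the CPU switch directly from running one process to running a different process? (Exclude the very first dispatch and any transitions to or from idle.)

14

Timeline: | 100 0-3 | 102 3-6 | 100 6-9 | 104 9-12 | 102 12-15 | 100 15-17 | 103 17-20 | 104 20-23 | 101 23-26 | 102 26-29 | 103 29-32 | 104 32-33 | 102 33-36 | 103 36-37 | 102 37-40 |
Completion: 100=17  101=26  102=40  103=37  104=33
Turnaround (C−A): 100=17  101=12  102=40  103=26  104=29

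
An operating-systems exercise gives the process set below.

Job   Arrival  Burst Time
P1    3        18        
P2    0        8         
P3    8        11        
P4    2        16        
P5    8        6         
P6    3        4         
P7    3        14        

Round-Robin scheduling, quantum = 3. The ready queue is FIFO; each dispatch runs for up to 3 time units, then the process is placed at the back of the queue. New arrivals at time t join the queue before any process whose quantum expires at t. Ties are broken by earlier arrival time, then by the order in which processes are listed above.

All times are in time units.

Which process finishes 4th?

P3

Timeline: | P2 0-3 | P4 3-6 | P1 6-9 | P6 9-12 | P7 12-15 | P2 15-18 | P4 18-21 | P3 21-24 | P5 24-27 | P1 27-30 | P6 30-31 | P7 31-34 | P2 34-36 | P4 36-39 | P3 39-42 | P5 42-45 | P1 45-48 | P7 48-51 | P4 51-54 | P3 54-57 | P1 57-60 | P7 60-63 | P4 63-66 | P3 66-68 | P1 68-71 | P7 71-73 | P4 73-74 | P1 74-77 |
Completion: P1=77  P2=36  P3=68  P4=74  P5=45  P6=31  P7=73
Turnaround (C−A): P1=74  P2=36  P3=60  P4=72  P5=37  P6=28  P7=70
Finish order: P6 → P2 → P5 → P3 → P7 → P4 → P1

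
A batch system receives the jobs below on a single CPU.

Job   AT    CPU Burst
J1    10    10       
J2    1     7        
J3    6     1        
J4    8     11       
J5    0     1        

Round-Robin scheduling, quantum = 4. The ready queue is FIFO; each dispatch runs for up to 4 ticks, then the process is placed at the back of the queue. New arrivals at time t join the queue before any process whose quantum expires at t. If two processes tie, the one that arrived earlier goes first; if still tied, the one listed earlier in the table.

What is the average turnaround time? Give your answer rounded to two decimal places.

Gantt: | J5 0-1 | J2 1-8 | J3 8-9 | J4 9-13 | J1 13-17 | J4 17-21 | J1 21-25 | J4 25-28 | J1 28-30 |
Completion: J1=30  J2=8  J3=9  J4=28  J5=1
Turnaround (C−A): J1=20  J2=7  J3=3  J4=20  J5=1
Turnaround times: J1=20, J2=7, J3=3, J4=20, J5=1
Average turnaround = (20+7+3+20+1) / 5 = 51/5 = 10.20

10.20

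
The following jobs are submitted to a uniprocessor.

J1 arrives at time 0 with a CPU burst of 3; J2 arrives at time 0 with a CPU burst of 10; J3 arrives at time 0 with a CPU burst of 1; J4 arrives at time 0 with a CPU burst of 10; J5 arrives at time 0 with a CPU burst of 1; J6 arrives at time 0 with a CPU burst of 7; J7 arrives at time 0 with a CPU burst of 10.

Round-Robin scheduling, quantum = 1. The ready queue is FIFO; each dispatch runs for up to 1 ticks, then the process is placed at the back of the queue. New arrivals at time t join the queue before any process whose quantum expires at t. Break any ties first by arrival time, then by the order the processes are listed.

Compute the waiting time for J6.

25

Schedule: | J1 0-1 | J2 1-2 | J3 2-3 | J4 3-4 | J5 4-5 | J6 5-6 | J7 6-7 | J1 7-8 | J2 8-9 | J4 9-10 | J6 10-11 | J7 11-12 | J1 12-13 | J2 13-14 | J4 14-15 | J6 15-16 | J7 16-17 | J2 17-18 | J4 18-19 | J6 19-20 | J7 20-21 | J2 21-22 | J4 22-23 | J6 23-24 | J7 24-25 | J2 25-26 | J4 26-27 | J6 27-28 | J7 28-29 | J2 29-30 | J4 30-31 | J6 31-32 | J7 32-33 | J2 33-34 | J4 34-35 | J7 35-36 | J2 36-37 | J4 37-38 | J7 38-39 | J2 39-40 | J4 40-41 | J7 41-42 |
Completion: J1=13  J2=40  J3=3  J4=41  J5=5  J6=32  J7=42
Waiting(J6) = turnaround − burst = 32 − 7 = 25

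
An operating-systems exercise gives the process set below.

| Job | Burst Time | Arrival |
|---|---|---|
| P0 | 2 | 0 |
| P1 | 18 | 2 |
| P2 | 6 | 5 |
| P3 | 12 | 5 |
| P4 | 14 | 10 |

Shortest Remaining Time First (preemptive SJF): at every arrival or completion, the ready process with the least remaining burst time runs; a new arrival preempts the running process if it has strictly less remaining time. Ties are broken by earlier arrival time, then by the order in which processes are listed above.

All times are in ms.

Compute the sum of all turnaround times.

Schedule: | P0 0-2 | P1 2-5 | P2 5-11 | P3 11-23 | P4 23-37 | P1 37-52 |
Completion: P0=2  P1=52  P2=11  P3=23  P4=37
Turnaround = completion − arrival: P0=2, P1=50, P2=6, P3=18, P4=27
Total turnaround = 2 + 50 + 6 + 18 + 27 = 103

103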